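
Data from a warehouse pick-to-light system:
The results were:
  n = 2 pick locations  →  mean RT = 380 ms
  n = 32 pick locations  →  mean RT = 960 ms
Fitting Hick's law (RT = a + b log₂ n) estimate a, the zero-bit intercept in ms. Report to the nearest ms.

235 ms

b = (RT₂ − RT₁)/(log₂ n₂ − log₂ n₁) = (960 − 380)/(5 − 1) = 145 ms/bit.
Intercept: a = 380 − 145·log₂(2) = 235.000 ms.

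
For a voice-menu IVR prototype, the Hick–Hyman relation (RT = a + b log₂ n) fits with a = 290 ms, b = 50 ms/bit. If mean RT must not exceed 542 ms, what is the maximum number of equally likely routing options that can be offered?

32

Information budget: (542 − 290)/50 = 5.0400 bits, so n ≤ 2^5.0400 = 32.900 → at most 32.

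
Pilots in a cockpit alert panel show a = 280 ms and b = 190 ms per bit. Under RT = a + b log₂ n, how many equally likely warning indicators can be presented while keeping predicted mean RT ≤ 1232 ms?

32

Set 280 + 190·log₂ n ≤ 1232 → log₂ n ≤ (1232 − 280)/190 = 5.0105.
So n ≤ 2^5.0105 = 32.234; the largest integer n is 32.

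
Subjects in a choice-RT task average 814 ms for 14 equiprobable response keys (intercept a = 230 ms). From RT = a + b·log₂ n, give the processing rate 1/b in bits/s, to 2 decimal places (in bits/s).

Choice component = 814 − 230 = 584 ms over log₂(14) = 3.8074 bits.
b = 584 / 3.8074 = 153.387 ms/bit, so 1/b = 6.519 bits/s.

6.52 bits/s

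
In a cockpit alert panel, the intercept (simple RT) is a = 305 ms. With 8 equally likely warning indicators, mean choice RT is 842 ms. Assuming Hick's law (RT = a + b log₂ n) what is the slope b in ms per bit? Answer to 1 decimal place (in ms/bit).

179.0 ms/bit

b = (842 − 305) / log₂(8) = 537 / 3 = 179.000 ms/bit.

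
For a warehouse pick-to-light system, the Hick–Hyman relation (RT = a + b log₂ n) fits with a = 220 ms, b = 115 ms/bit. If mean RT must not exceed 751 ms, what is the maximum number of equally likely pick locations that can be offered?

24

115·log₂ n ≤ 751 − 220 = 531, giving log₂ n ≤ 4.6174 and n ≤ 24.546. The largest whole number is 24.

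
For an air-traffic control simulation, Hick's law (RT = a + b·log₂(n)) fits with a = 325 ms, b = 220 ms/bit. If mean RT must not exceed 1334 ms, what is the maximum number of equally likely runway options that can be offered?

24

Set 325 + 220·log₂ n ≤ 1334 → log₂ n ≤ (1334 − 325)/220 = 4.5864.
So n ≤ 2^4.5864 = 24.023; the largest integer n is 24.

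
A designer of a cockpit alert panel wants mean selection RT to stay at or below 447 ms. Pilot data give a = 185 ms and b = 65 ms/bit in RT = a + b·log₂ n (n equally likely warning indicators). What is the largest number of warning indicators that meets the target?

Set 185 + 65·log₂ n ≤ 447 → log₂ n ≤ (447 − 185)/65 = 4.0308.
So n ≤ 2^4.0308 = 16.345; the largest integer n is 16.

16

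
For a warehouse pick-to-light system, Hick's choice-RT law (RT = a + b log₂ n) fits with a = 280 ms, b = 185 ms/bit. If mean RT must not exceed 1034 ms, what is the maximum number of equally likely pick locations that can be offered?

185·log₂ n ≤ 1034 − 280 = 754, giving log₂ n ≤ 4.0757 and n ≤ 16.862. The largest whole number is 16.

16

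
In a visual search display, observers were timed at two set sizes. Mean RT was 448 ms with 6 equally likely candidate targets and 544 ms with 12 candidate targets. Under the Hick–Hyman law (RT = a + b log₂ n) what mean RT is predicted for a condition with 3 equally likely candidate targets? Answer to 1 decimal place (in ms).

352.0 ms

Solve the two-equation system in a and b:
  b = (544 − 448) / (log₂ 12 − log₂ 6) = 96 / (3.5850 − 2.5850) = 96.000 ms/bit
  a = 448 − 96.000 × 2.5850 = 199.844 ms
Then RT(3) = 199.844 + 96.000 × log₂ 3 = 199.844 + 96.000 × 1.5850 ≈ 352.000 ms.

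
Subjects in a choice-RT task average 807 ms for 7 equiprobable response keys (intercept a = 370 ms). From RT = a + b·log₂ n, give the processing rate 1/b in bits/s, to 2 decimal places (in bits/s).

6.42 bits/s

b = (807 − 370)/log₂ 7 = 437/2.8074 = 155.663 ms per bit = 0.15566 s/bit; the reciprocal is 6.424 bits/s.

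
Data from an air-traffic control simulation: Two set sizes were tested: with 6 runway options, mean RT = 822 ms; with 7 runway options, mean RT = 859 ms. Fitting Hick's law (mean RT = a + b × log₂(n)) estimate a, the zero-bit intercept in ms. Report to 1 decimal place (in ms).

b = (RT₂ − RT₁)/(log₂ n₂ − log₂ n₁) = (859 − 822)/(2.8074 − 2.5850) = 166.373 ms/bit.
a = RT₁ − b·log₂ n₁ = 822 − 166.373 × 2.5850 = 391.933 ms.

391.9 ms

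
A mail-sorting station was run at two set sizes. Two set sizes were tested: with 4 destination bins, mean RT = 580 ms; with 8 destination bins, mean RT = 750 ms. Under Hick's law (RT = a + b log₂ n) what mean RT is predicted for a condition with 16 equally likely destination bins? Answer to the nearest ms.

920 ms

Fit slope and intercept:
  b = (750 − 580) / (log₂ 8 − log₂ 4) = 170 / (3 − 2) = 170 ms/bit
  a = 580 − 170 × 2 = 240 ms
Then RT(16) = 240 + 170 × log₂ 16 = 240 + 170 × 4 ≈ 920.000 ms.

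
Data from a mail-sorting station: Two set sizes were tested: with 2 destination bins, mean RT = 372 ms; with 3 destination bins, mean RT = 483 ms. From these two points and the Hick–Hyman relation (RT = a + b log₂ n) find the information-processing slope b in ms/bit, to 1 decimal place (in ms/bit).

189.8 ms/bit

The slope on a log₂ axis is (483 − 372) / (1.5850 − 1) = 189.756 ms/bit.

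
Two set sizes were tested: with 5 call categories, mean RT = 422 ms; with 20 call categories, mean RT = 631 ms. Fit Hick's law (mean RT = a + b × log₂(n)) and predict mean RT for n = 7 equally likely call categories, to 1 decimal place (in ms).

Fit slope and intercept:
  b = (631 − 422) / (log₂ 20 − log₂ 5) = 209 / (4.3219 − 2.3219) = 104.500 ms/bit
  a = 422 − 104.500 × 2.3219 = 179.359 ms
Then RT(7) = 179.359 + 104.500 × log₂ 7 = 179.359 + 104.500 × 2.8074 ≈ 472.727 ms.

472.7 ms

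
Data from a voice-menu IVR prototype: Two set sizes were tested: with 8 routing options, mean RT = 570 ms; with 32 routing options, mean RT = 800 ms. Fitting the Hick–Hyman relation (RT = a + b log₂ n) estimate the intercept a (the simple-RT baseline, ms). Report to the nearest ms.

Slope: b = (800 − 570) / (log₂ 32 − log₂ 8) = 230/2.0000 = 115 ms/bit.
a = RT₁ − b·log₂ n₁ = 570 − 115 × 3 = 225.000 ms.

225 ms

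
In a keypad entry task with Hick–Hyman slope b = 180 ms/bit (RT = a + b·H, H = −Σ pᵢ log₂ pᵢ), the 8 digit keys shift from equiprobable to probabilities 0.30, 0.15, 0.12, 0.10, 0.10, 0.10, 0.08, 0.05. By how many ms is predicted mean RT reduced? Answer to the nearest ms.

The RT saving is b·ΔH. Equiprobable H₀ = log₂(8) = 3.0000 bits; with the given probabilities H = 2.8029 bits.
b·(H₀ − H) = 180 × (3.0000 − 2.8029) = 35.48 ms.

35 ms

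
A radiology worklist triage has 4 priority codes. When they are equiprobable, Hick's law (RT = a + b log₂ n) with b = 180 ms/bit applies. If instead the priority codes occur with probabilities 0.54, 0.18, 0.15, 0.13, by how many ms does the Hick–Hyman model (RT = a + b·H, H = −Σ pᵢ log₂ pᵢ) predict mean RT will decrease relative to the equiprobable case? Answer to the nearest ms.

Equiprobable entropy H₀ = log₂ 4 = 2.0000 bits.
Skewed entropy H = −Σ pᵢ log₂ pᵢ = 1.7185 bits.
ΔRT = b·(H₀ − H) = 180 × 0.2815 = 50.66 ms.

51 ms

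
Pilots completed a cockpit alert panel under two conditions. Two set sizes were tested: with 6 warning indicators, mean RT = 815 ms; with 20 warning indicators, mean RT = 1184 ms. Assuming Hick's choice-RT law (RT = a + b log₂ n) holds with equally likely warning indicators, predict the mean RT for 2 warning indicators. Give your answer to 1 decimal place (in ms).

478.3 ms

RT is linear in log₂ n, so two points fix the line:
  b = (1184 − 815) / (log₂ 20 − log₂ 6) = 369 / (4.3219 − 2.5850) = 212.439 ms/bit
  a = 815 − 212.439 × 2.5850 = 265.852 ms
Then RT(2) = 265.852 + 212.439 × log₂ 2 = 265.852 + 212.439 × 1 ≈ 478.291 ms.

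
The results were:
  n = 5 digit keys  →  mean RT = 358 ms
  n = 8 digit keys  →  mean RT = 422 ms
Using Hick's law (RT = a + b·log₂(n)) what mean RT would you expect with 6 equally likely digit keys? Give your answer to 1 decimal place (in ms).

With log₂ n on the abscissa the relation is linear; from the two conditions:
  b = (422 − 358) / (log₂ 8 − log₂ 5) = 64 / (3 − 2.3219) = 94.385 ms/bit
  a = 358 − 94.385 × 2.3219 = 138.844 ms
Then RT(6) = 138.844 + 94.385 × log₂ 6 = 138.844 + 94.385 × 2.5850 ≈ 382.827 ms.

382.8 ms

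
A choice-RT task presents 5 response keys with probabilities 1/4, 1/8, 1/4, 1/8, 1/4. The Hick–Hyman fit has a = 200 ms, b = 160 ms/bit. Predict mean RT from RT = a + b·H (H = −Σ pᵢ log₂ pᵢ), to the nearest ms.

560 ms

H = −Σ pᵢ log₂ pᵢ = 0.25·2 + 0.125·3 + 0.25·2 + 0.125·3 + 0.25·2 = 2.250 bits.
RT = 200 + 160 × 2.250 = 560.00 ms.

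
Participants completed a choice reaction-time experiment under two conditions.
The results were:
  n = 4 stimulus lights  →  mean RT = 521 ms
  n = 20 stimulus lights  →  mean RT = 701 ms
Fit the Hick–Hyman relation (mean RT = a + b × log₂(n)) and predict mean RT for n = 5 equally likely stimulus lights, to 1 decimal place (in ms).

Fit slope and intercept:
  b = (701 − 521) / (log₂ 20 − log₂ 4) = 180 / (4.3219 − 2) = 77.522 ms/bit
  a = 521 − 77.522 × 2 = 365.956 ms
Then RT(5) = 365.956 + 77.522 × log₂ 5 = 365.956 + 77.522 × 2.3219 ≈ 545.956 ms.

546.0 ms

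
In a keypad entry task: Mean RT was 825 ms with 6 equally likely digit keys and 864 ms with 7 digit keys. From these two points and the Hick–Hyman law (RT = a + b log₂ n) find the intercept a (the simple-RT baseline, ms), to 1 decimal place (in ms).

The slope on a log₂ axis is (864 − 825) / (2.8074 − 2.5850) = 175.366 ms/bit.
Intercept: a = 825 − 175.366·log₂(6) = 371.686 ms.

371.7 ms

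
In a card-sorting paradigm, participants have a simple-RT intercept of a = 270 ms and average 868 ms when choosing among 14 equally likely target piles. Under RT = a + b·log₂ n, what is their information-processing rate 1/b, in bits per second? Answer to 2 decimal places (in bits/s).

b = (868 − 270)/log₂ 14 = 598/3.8074 = 157.064 ms per bit = 0.15706 s/bit; the reciprocal is 6.367 bits/s.

6.37 bits/s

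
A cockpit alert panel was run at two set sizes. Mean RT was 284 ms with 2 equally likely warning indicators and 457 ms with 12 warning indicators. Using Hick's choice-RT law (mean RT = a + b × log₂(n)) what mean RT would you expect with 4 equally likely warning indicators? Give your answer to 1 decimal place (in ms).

Fit slope and intercept:
  b = (457 − 284) / (log₂ 12 − log₂ 2) = 173 / (3.5850 − 1) = 66.926 ms/bit
  a = 284 − 66.926 × 1 = 217.074 ms
Then RT(4) = 217.074 + 66.926 × log₂ 4 = 217.074 + 66.926 × 2 ≈ 350.926 ms.

350.9 ms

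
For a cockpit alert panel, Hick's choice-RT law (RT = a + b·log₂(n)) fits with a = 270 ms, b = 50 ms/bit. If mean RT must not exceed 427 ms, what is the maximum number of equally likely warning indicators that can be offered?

Information budget: (427 − 270)/50 = 3.1400 bits, so n ≤ 2^3.1400 = 8.815 → at most 8.

8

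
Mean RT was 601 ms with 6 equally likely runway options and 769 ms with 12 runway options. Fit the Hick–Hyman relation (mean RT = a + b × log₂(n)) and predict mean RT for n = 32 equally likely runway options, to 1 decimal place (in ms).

RT is linear in log₂ n, so two points fix the line:
  b = (769 − 601) / (log₂ 12 − log₂ 6) = 168 / (3.5850 − 2.5850) = 168.000 ms/bit
  a = 601 − 168.000 × 2.5850 = 166.726 ms
Then RT(32) = 166.726 + 168.000 × log₂ 32 = 166.726 + 168.000 × 5 ≈ 1006.726 ms.

1006.7 ms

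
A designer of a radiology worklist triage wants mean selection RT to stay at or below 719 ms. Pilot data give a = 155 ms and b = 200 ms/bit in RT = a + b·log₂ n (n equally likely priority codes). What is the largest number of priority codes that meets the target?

7

Set 155 + 200·log₂ n ≤ 719 → log₂ n ≤ (719 − 155)/200 = 2.8200.
So n ≤ 2^2.8200 = 7.062; the largest integer n is 7.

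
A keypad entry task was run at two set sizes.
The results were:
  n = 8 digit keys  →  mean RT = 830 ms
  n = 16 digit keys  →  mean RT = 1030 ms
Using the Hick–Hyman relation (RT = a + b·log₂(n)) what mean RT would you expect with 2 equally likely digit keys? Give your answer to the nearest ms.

430 ms

RT is linear in log₂ n, so two points fix the line:
  b = (1030 − 830) / (log₂ 16 − log₂ 8) = 200 / (4 − 3) = 200 ms/bit
  a = 830 − 200 × 3 = 230 ms
Then RT(2) = 230 + 200 × log₂ 2 = 230 + 200 × 1 ≈ 430.000 ms.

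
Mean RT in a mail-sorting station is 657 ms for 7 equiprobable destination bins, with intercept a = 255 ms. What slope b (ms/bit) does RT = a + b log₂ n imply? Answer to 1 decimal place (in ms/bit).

143.2 ms/bit

b = (657 − 255) / log₂(7) = 402 / 2.8074 = 143.195 ms/bit.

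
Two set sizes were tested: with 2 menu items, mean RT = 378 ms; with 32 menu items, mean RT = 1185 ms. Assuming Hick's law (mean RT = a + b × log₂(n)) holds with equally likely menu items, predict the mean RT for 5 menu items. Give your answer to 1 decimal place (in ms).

With log₂ n on the abscissa the relation is linear; from the two conditions:
  b = (1185 − 378) / (log₂ 32 − log₂ 2) = 807 / (5 − 1) = 201.750 ms/bit
  a = 378 − 201.750 × 1 = 176.250 ms
Then RT(5) = 176.250 + 201.750 × log₂ 5 = 176.250 + 201.750 × 2.3219 ≈ 644.699 ms.

644.7 ms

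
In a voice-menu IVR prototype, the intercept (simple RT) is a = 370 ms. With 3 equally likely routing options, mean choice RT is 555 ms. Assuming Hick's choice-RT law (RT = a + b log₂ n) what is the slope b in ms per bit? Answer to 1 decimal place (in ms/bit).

log₂(3) = 1.5850 bits.
b = (RT − a)/log₂ n = (555 − 370) / 1.5850 = 116.722 ms/bit.

116.7 ms/bit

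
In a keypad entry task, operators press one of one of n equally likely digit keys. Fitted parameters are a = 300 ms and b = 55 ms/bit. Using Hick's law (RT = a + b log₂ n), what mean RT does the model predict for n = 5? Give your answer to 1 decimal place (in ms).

log₂(5) = 2.3219 bits, so RT = 300 + 55 × 2.3219 ≈ 427.706 ms.

427.7 ms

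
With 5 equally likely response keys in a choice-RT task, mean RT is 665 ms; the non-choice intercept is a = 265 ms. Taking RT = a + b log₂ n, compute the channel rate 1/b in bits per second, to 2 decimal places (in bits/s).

5.80 bits/s

Choice component = 665 − 265 = 400 ms over log₂(5) = 2.3219 bits.
b = 400 / 2.3219 = 172.271 ms/bit, so 1/b = 5.805 bits/s.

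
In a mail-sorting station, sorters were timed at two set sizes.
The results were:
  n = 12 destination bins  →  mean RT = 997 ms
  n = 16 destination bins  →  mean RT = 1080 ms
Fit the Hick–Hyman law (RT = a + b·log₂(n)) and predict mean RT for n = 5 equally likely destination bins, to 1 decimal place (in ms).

Fit slope and intercept:
  b = (1080 − 997) / (log₂ 16 − log₂ 12) = 83 / (4 − 3.5850) = 199.982 ms/bit
  a = 997 − 199.982 × 3.5850 = 280.072 ms
Then RT(5) = 280.072 + 199.982 × log₂ 5 = 280.072 + 199.982 × 2.3219 ≈ 744.416 ms.

744.4 ms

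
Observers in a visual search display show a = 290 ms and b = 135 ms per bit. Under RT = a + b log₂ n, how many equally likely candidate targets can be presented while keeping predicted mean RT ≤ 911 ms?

24

Information budget: (911 − 290)/135 = 4.6000 bits, so n ≤ 2^4.6000 = 24.251 → at most 24.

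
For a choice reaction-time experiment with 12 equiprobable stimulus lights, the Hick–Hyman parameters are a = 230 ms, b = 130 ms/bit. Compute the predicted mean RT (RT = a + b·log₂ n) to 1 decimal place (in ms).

696.0 ms

log₂(12) = 3.5850 bits, so RT = 230 + 130 × 3.5850 ≈ 696.045 ms.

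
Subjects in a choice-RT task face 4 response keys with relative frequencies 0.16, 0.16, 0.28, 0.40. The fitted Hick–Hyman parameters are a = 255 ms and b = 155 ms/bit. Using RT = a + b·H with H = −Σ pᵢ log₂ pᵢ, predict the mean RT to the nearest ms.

Entropy contributions −pᵢ log₂ pᵢ: 0.4230, 0.4230, 0.5142, 0.5288; sum H = 1.8890 bits.
RT = a + bH = 255 + 155·1.8890 = 547.80 ms.

548 ms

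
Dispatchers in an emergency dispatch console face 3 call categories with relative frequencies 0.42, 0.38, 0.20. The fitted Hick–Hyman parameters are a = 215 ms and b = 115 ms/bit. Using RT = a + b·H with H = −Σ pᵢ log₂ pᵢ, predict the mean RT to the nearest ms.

Entropy contributions −pᵢ log₂ pᵢ: 0.5256, 0.5305, 0.4644; sum H = 1.5205 bits.
RT = a + bH = 215 + 115·1.5205 = 389.86 ms.

390 ms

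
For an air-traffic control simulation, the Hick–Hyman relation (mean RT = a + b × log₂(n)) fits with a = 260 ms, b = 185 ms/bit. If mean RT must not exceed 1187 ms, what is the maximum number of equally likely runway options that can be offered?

Information budget: (1187 − 260)/185 = 5.0108 bits, so n ≤ 2^5.0108 = 32.241 → at most 32.

32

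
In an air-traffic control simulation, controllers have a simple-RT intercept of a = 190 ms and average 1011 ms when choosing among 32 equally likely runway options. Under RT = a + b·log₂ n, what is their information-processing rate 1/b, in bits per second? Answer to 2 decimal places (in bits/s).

6.09 bits/s

b = (1011 − 190)/log₂ 32 = 821/5 = 164.200 ms per bit = 0.16420 s/bit; the reciprocal is 6.090 bits/s.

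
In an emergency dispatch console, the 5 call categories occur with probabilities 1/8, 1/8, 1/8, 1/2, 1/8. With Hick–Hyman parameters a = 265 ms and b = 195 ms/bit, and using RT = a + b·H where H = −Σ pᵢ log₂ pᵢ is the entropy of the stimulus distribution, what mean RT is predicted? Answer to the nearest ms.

655 ms

H = −Σ pᵢ log₂ pᵢ = 0.125·3 + 0.125·3 + 0.125·3 + 0.5·1 + 0.125·3 = 2.000 bits.
RT = 265 + 195 × 2.000 = 655.00 ms.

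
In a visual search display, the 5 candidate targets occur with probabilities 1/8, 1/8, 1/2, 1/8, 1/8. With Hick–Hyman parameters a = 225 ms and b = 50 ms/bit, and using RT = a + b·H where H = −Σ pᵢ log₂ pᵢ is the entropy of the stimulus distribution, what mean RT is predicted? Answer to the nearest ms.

325 ms

Each term −pᵢ log₂ pᵢ: 0.125·3 + 0.125·3 + 0.5·1 + 0.125·3 + 0.125·3; summed, H = 2.000 bits.
Mean RT = a + bH = 225 + 50·2.000 = 325.00 ms.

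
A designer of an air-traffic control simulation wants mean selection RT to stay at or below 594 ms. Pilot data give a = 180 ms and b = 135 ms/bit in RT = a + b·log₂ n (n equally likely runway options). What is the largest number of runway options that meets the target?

Information budget: (594 − 180)/135 = 3.0667 bits, so n ≤ 2^3.0667 = 8.378 → at most 8.

8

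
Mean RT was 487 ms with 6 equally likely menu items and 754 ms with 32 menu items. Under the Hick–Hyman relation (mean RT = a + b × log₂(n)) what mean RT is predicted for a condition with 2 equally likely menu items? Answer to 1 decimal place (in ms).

With log₂ n on the abscissa the relation is linear; from the two conditions:
  b = (754 − 487) / (log₂ 32 − log₂ 6) = 267 / (5 − 2.5850) = 110.557 ms/bit
  a = 487 − 110.557 × 2.5850 = 201.214 ms
Then RT(2) = 201.214 + 110.557 × log₂ 2 = 201.214 + 110.557 × 1 ≈ 311.771 ms.

311.8 ms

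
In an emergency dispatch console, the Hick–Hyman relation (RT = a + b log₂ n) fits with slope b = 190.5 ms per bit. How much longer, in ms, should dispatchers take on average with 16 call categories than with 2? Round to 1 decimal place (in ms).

571.5 ms

Only the slope matters, since a is common to both: ΔRT = b·log₂(n₂/n₁).
log₂(16) − log₂(2) = log₂(16/2) = log₂(8) = 3.
ΔRT = 190.5 × 3.0000 = 571.500 ms.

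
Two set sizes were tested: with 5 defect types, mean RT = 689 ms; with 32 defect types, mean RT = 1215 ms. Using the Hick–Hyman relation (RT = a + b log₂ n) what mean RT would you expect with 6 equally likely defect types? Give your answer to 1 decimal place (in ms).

RT is linear in log₂ n, so two points fix the line:
  b = (1215 − 689) / (log₂ 32 − log₂ 5) = 526 / (5 − 2.3219) = 196.410 ms/bit
  a = 689 − 196.410 × 2.3219 = 232.950 ms
Then RT(6) = 232.950 + 196.410 × log₂ 6 = 232.950 + 196.410 × 2.5850 ≈ 740.663 ms.

740.7 ms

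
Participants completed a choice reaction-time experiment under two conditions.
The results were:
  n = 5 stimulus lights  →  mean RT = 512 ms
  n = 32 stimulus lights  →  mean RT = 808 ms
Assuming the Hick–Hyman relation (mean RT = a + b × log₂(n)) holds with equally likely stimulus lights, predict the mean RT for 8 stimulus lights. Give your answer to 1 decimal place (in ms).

586.9 ms

Fit slope and intercept:
  b = (808 − 512) / (log₂ 32 − log₂ 5) = 296 / (5 − 2.3219) = 110.527 ms/bit
  a = 512 − 110.527 × 2.3219 = 255.364 ms
Then RT(8) = 255.364 + 110.527 × log₂ 8 = 255.364 + 110.527 × 3 ≈ 586.945 ms.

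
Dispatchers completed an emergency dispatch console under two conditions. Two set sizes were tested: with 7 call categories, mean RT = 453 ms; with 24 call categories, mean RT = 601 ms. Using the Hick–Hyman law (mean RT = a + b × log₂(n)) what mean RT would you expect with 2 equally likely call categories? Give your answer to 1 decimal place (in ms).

With log₂ n on the abscissa the relation is linear; from the two conditions:
  b = (601 − 453) / (log₂ 24 − log₂ 7) = 148 / (4.5850 − 2.8074) = 83.258 ms/bit
  a = 453 − 83.258 × 2.8074 = 219.265 ms
Then RT(2) = 219.265 + 83.258 × log₂ 2 = 219.265 + 83.258 × 1 ≈ 302.523 ms.

302.5 ms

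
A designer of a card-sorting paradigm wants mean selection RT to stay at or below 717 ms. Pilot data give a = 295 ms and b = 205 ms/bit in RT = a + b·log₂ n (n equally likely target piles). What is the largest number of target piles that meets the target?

Set 295 + 205·log₂ n ≤ 717 → log₂ n ≤ (717 − 295)/205 = 2.0585.
So n ≤ 2^2.0585 = 4.166; the largest integer n is 4.

4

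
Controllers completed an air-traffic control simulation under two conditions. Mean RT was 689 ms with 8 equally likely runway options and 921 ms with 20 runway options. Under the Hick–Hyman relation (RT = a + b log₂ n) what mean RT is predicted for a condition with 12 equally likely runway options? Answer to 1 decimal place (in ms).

RT is linear in log₂ n, so two points fix the line:
  b = (921 − 689) / (log₂ 20 − log₂ 8) = 232 / (4.3219 − 3) = 175.501 ms/bit
  a = 689 − 175.501 × 3 = 162.496 ms
Then RT(12) = 162.496 + 175.501 × log₂ 12 = 162.496 + 175.501 × 3.5850 ≈ 791.662 ms.

791.7 ms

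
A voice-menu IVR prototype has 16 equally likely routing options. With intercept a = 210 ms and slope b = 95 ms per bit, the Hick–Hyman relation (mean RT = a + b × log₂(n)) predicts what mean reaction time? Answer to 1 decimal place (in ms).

log₂(16) = 4 bits, so RT = 210 + 95 × 4 ≈ 590.000 ms.

590.0 ms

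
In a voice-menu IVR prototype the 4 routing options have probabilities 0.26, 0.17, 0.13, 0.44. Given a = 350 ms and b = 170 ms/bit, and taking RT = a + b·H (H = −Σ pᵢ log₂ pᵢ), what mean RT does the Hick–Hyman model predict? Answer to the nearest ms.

Entropy contributions −pᵢ log₂ pᵢ: 0.5053, 0.4346, 0.3826, 0.5211; sum H = 1.8437 bits.
RT = a + bH = 350 + 170·1.8437 = 663.42 ms.

663 ms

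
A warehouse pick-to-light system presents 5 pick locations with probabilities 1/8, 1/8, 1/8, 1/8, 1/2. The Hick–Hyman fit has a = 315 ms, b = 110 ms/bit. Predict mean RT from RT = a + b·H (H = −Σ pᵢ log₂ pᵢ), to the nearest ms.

535 ms

Each term −pᵢ log₂ pᵢ: 0.125·3 + 0.125·3 + 0.125·3 + 0.125·3 + 0.5·1; summed, H = 2.000 bits.
Mean RT = a + bH = 315 + 110·2.000 = 535.00 ms.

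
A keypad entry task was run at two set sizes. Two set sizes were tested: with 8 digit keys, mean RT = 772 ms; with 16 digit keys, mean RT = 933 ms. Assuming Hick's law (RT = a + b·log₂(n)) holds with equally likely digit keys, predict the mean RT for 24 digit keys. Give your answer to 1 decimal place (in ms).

With log₂ n on the abscissa the relation is linear; from the two conditions:
  b = (933 − 772) / (log₂ 16 − log₂ 8) = 161 / (4 − 3) = 161.000 ms/bit
  a = 772 − 161.000 × 3 = 289.000 ms
Then RT(24) = 289.000 + 161.000 × log₂ 24 = 289.000 + 161.000 × 4.5850 ≈ 1027.179 ms.

1027.2 ms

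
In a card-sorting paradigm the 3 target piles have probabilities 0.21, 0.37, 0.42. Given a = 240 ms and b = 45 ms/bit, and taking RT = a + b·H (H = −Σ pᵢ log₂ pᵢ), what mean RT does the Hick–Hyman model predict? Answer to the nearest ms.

H = 0.21·log₂(1/0.21) + 0.37·log₂(1/0.37) + 0.42·log₂(1/0.42) = 1.5292 bits.
RT = 240 + 45 × 1.5292 = 308.81 ms.

309 ms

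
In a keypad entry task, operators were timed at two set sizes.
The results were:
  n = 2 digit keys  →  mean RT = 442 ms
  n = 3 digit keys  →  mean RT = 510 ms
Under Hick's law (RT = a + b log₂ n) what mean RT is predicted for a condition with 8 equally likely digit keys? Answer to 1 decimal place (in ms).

With log₂ n on the abscissa the relation is linear; from the two conditions:
  b = (510 − 442) / (log₂ 3 − log₂ 2) = 68 / (1.5850 − 1) = 116.247 ms/bit
  a = 442 − 116.247 × 1 = 325.753 ms
Then RT(8) = 325.753 + 116.247 × log₂ 8 = 325.753 + 116.247 × 3 ≈ 674.494 ms.

674.5 ms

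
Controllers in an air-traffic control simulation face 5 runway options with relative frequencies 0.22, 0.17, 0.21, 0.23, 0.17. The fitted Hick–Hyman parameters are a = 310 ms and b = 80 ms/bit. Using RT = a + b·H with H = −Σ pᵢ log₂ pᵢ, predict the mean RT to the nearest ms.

H = 0.22·log₂(1/0.22) + 0.17·log₂(1/0.17) + 0.21·log₂(1/0.21) + 0.23·log₂(1/0.23) + 0.17·log₂(1/0.17) = 2.3102 bits.
RT = 310 + 80 × 2.3102 = 494.82 ms.

495 ms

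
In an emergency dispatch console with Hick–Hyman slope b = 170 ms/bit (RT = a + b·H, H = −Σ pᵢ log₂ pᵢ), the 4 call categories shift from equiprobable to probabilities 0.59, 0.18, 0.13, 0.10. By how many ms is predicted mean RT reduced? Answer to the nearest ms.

Equiprobable entropy H₀ = log₂ 4 = 2.0000 bits.
Skewed entropy H = −Σ pᵢ log₂ pᵢ = 1.6093 bits.
ΔRT = b·(H₀ − H) = 170 × 0.3907 = 66.43 ms.

66 ms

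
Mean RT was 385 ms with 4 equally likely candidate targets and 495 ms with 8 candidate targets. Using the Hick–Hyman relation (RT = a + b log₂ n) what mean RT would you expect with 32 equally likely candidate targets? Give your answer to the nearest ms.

RT is linear in log₂ n, so two points fix the line:
  b = (495 − 385) / (log₂ 8 − log₂ 4) = 110 / (3 − 2) = 110 ms/bit
  a = 385 − 110 × 2 = 165 ms
Then RT(32) = 165 + 110 × log₂ 32 = 165 + 110 × 5 ≈ 715.000 ms.

715 ms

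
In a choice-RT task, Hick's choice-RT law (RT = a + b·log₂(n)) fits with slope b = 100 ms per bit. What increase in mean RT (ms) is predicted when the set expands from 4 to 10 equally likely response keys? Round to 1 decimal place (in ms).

ΔRT = (a + b log₂ n₂) − (a + b log₂ n₁) = b·(log₂ n₂ − log₂ n₁).
log₂(10) − log₂(4) = 3.3219 − 2 = 1.3219.
ΔRT = 100 × 1.3219 = 132.193 ms.

132.2 ms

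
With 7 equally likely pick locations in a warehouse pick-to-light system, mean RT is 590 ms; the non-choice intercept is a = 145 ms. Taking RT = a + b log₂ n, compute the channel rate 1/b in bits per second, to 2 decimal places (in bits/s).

b = (590 − 145)/log₂ 7 = 445/2.8074 = 158.512 ms per bit = 0.15851 s/bit; the reciprocal is 6.309 bits/s.

6.31 bits/s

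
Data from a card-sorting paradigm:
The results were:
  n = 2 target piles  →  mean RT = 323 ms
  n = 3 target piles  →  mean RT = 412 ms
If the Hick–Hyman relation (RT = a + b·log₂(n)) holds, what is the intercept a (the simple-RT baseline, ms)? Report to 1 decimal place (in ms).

The slope on a log₂ axis is (412 − 323) / (1.5850 − 1) = 152.147 ms/bit.
a = RT₁ − b·log₂ n₁ = 323 − 152.147 × 1 = 170.853 ms.

170.9 ms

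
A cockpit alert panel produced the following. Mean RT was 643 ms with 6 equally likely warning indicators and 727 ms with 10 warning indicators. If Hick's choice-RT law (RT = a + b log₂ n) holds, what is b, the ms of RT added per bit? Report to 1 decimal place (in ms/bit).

114.0 ms/bit

Slope: b = (727 − 643) / (log₂ 10 − log₂ 6) = 84/0.7370 = 113.981 ms/bit.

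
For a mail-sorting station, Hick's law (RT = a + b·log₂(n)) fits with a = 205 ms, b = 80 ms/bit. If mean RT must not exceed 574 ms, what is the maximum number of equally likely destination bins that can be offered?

80·log₂ n ≤ 574 − 205 = 369, giving log₂ n ≤ 4.6125 and n ≤ 24.463. The largest whole number is 24.

24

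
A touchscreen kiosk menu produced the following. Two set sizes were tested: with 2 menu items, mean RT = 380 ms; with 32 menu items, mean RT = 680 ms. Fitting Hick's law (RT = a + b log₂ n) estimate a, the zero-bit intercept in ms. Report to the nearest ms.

Slope: b = (680 − 380) / (log₂ 32 − log₂ 2) = 300/4.0000 = 75 ms/bit.
a = RT₁ − b·log₂ n₁ = 380 − 75 × 1 = 305.000 ms.

305 ms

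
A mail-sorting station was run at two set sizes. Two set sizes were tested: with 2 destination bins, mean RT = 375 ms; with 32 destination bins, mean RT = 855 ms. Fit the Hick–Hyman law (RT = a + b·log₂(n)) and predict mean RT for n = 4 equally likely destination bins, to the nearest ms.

495 ms

Solve the two-equation system in a and b:
  b = (855 − 375) / (log₂ 32 − log₂ 2) = 480 / (5 − 1) = 120 ms/bit
  a = 375 − 120 × 1 = 255 ms
Then RT(4) = 255 + 120 × log₂ 4 = 255 + 120 × 2 ≈ 495.000 ms.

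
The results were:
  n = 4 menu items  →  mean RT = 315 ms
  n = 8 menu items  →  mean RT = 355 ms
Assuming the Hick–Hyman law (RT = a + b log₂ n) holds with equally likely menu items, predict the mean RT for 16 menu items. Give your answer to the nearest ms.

Solve the two-equation system in a and b:
  b = (355 − 315) / (log₂ 8 − log₂ 4) = 40 / (3 − 2) = 40 ms/bit
  a = 315 − 40 × 2 = 235 ms
Then RT(16) = 235 + 40 × log₂ 16 = 235 + 40 × 4 ≈ 395.000 ms.

395 ms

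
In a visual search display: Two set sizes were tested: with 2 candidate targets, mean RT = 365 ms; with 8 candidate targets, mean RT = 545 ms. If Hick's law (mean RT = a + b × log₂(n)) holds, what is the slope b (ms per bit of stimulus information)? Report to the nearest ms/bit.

90 ms/bit

Slope: b = (545 − 365) / (log₂ 8 − log₂ 2) = 180/2.0000 = 90 ms/bit.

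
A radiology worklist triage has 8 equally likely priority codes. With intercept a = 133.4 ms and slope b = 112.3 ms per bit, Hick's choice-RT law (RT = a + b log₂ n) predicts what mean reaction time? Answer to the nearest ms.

log₂(8) = 3 bits, so RT = 133.4 + 112.3 × 3 ≈ 470.300 ms.

470 ms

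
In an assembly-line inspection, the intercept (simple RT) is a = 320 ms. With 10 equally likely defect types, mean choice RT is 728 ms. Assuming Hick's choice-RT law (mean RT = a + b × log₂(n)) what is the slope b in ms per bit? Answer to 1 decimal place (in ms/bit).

122.8 ms/bit

log₂(10) = 3.3219 bits.
b = (RT − a)/log₂ n = (728 − 320) / 3.3219 = 122.820 ms/bit.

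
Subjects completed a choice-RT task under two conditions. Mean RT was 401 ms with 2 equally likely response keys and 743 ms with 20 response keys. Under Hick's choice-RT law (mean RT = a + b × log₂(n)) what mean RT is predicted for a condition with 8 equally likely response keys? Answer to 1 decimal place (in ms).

606.9 ms

RT is linear in log₂ n, so two points fix the line:
  b = (743 − 401) / (log₂ 20 − log₂ 2) = 342 / (4.3219 − 1) = 102.952 ms/bit
  a = 401 − 102.952 × 1 = 298.048 ms
Then RT(8) = 298.048 + 102.952 × log₂ 8 = 298.048 + 102.952 × 3 ≈ 606.905 ms.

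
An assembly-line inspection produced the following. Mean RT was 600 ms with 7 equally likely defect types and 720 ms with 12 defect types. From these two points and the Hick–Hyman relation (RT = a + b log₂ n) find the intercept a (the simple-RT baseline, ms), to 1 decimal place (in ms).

166.8 ms

Slope: b = (720 − 600) / (log₂ 12 − log₂ 7) = 120/0.7776 = 154.319 ms/bit.
Intercept: a = 600 − 154.319·log₂(7) = 166.770 ms.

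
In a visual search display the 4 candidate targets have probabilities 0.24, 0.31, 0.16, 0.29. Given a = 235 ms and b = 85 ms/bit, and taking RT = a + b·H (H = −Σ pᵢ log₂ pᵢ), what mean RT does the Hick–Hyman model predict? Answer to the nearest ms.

402 ms

Entropy contributions −pᵢ log₂ pᵢ: 0.4941, 0.5238, 0.4230, 0.5179; sum H = 1.9588 bits.
RT = a + bH = 235 + 85·1.9588 = 401.50 ms.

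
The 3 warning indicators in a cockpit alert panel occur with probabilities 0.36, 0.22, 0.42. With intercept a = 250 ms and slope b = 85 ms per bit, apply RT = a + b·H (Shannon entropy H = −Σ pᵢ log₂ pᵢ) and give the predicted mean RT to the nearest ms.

H = 0.36·log₂(1/0.36) + 0.22·log₂(1/0.22) + 0.42·log₂(1/0.42) = 1.5368 bits.
RT = 250 + 85 × 1.5368 = 380.63 ms.

381 ms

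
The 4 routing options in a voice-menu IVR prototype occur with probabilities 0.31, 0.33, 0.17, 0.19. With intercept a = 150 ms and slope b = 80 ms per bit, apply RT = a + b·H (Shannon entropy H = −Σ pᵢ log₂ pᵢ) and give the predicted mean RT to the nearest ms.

305 ms

H = 0.31·log₂(1/0.31) + 0.33·log₂(1/0.33) + 0.17·log₂(1/0.17) + 0.19·log₂(1/0.19) = 1.9414 bits.
RT = 150 + 80 × 1.9414 = 305.31 ms.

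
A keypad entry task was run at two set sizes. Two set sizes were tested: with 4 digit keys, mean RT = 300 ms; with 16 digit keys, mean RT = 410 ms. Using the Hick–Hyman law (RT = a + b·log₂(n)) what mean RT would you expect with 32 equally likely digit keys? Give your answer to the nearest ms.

465 ms

Fit slope and intercept:
  b = (410 − 300) / (log₂ 16 − log₂ 4) = 110 / (4 − 2) = 55 ms/bit
  a = 300 − 55 × 2 = 190 ms
Then RT(32) = 190 + 55 × log₂ 32 = 190 + 55 × 5 ≈ 465.000 ms.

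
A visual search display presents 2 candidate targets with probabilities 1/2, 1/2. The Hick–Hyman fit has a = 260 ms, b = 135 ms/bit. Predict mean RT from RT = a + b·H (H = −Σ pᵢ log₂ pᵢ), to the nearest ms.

395 ms

H = −Σ pᵢ log₂ pᵢ = 0.5·1 + 0.5·1 = 1.000 bits.
RT = 260 + 135 × 1.000 = 395.00 ms.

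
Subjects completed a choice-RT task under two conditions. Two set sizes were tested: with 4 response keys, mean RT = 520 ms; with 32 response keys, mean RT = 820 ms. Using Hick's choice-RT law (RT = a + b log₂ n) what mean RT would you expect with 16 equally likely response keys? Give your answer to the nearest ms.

720 ms

Solve the two-equation system in a and b:
  b = (820 − 520) / (log₂ 32 − log₂ 4) = 300 / (5 − 2) = 100 ms/bit
  a = 520 − 100 × 2 = 320 ms
Then RT(16) = 320 + 100 × log₂ 16 = 320 + 100 × 4 ≈ 720.000 ms.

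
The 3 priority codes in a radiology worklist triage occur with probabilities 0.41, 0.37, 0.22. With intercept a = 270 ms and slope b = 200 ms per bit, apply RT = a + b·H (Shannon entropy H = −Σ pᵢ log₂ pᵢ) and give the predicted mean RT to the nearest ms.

Entropy contributions −pᵢ log₂ pᵢ: 0.5274, 0.5307, 0.4806; sum H = 1.5387 bits.
RT = a + bH = 270 + 200·1.5387 = 577.74 ms.

578 ms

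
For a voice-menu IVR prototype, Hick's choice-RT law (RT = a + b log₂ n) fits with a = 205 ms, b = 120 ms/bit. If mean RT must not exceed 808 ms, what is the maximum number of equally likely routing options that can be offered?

32

120·log₂ n ≤ 808 − 205 = 603, giving log₂ n ≤ 5.0250 and n ≤ 32.559. The largest whole number is 32.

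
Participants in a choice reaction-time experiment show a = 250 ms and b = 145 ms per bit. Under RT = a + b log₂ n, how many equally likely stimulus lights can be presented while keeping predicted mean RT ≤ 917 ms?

145·log₂ n ≤ 917 − 250 = 667, giving log₂ n ≤ 4.6000 and n ≤ 24.251. The largest whole number is 24.

24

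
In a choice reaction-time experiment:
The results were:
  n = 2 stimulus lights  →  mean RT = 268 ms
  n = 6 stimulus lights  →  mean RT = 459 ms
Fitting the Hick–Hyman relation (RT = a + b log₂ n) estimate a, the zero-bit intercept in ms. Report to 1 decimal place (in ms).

b = (RT₂ − RT₁)/(log₂ n₂ − log₂ n₁) = (459 − 268)/(2.5850 − 1) = 120.508 ms/bit.
a = RT₁ − b·log₂ n₁ = 268 − 120.508 × 1 = 147.492 ms.

147.5 ms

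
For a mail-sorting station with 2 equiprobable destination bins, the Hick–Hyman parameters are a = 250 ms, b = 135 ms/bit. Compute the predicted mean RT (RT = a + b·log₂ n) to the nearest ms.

log₂(2) = 1 bits, so RT = 250 + 135 × 1 ≈ 385.000 ms.

385 ms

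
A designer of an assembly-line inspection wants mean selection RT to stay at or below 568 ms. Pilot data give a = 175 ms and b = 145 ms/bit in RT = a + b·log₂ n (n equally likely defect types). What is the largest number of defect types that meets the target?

145·log₂ n ≤ 568 − 175 = 393, giving log₂ n ≤ 2.7103 and n ≤ 6.545. The largest whole number is 6.

6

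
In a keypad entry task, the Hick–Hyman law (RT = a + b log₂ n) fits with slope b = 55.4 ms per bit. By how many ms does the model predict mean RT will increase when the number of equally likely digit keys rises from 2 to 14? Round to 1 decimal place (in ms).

155.5 ms

Only the slope matters, since a is common to both: ΔRT = b·log₂(n₂/n₁).
log₂(14) − log₂(2) = 3.8074 − 1 = 2.8074.
ΔRT = 55.4 × 2.8074 = 155.527 ms.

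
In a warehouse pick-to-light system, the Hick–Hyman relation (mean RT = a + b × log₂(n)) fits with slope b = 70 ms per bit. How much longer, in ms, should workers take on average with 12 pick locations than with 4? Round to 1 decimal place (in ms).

Only the slope matters, since a is common to both: ΔRT = b·log₂(n₂/n₁).
log₂(12) − log₂(4) = 3.5850 − 2 = 1.5850.
ΔRT = 70 × 1.5850 = 110.947 ms.

110.9 ms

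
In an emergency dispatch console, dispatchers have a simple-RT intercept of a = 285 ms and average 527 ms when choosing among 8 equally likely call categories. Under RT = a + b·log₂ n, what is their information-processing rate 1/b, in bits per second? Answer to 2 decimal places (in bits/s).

b = (527 − 285)/log₂ 8 = 242/3 = 80.667 ms per bit = 0.08067 s/bit; the reciprocal is 12.397 bits/s.

12.40 bits/s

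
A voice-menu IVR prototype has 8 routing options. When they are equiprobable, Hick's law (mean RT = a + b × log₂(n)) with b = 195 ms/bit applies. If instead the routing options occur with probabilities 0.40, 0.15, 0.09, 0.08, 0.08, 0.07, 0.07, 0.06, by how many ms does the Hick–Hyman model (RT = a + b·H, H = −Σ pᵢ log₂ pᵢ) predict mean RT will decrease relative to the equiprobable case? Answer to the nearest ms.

Equiprobable entropy H₀ = log₂ 8 = 3.0000 bits.
Skewed entropy H = −Σ pᵢ log₂ pᵢ = 2.6156 bits.
ΔRT = b·(H₀ − H) = 195 × 0.3844 = 74.95 ms.

75 ms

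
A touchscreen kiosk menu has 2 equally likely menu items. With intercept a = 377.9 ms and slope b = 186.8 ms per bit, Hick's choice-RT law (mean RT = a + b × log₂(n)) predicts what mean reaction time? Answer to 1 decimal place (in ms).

564.7 ms

log₂(2) = 1 bits, so RT = 377.9 + 186.8 × 1 ≈ 564.700 ms.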